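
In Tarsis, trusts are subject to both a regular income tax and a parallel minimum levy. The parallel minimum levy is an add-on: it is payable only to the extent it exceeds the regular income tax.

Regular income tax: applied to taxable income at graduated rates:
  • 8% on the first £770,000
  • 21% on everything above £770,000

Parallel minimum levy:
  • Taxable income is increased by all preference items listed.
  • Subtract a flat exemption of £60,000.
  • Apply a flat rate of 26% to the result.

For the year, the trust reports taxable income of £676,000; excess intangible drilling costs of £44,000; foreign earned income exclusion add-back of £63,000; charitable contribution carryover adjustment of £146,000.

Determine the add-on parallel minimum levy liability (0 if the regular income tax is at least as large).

£171,860

Regular income tax:
  £676,000 × 8% = £54,080

Parallel minimum levy:
  Adjusted income: £676,000 + £44,000 + £63,000 + £146,000 = £929,000
  Less exemption £60,000 → base £869,000
  £869,000 × 26% = £225,940

Excess of parallel minimum levy over regular income tax: £225,940 − £54,080 = £171,860.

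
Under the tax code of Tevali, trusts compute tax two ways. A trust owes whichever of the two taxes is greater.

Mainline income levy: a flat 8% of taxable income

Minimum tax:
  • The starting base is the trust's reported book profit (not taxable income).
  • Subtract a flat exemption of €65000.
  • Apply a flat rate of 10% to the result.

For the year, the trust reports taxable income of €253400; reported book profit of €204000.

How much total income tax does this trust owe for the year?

Minimum tax:
  Base (reported book profit): €204000
  Less exemption €65000 → base €139000
  €139000 × 10% = €13900

Mainline income levy:
  €253400 × 8% = €20272

€20272 > €13900, so the mainline income levy governs.

€20272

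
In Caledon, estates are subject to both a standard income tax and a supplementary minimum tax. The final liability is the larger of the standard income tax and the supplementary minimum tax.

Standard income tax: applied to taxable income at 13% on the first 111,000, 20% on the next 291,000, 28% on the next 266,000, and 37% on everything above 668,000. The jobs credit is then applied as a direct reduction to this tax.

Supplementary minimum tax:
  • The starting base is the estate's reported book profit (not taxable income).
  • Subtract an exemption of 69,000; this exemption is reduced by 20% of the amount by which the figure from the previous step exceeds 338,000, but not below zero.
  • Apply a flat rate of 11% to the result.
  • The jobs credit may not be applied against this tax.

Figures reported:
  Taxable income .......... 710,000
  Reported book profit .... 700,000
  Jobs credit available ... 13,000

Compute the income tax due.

Supplementary minimum tax:
  Base (reported book profit): 700,000
  Exemption: 20% × (700,000 − 338,000) = 72,400 ≥ 69,000, so the exemption is fully phased out
  Base: 700,000 − 0 = 700,000
  700,000 × 11% = 77,000

Standard income tax:
  111,000 × 13% = 14,430
  291,000 × 20% = 58,200
  266,000 × 28% = 74,480
  42,000 × 37% = 15,540
  → 162,650
  Less jobs credit 13,000 → 149,650

149,650 > 77,000, so the standard income tax governs.

149,650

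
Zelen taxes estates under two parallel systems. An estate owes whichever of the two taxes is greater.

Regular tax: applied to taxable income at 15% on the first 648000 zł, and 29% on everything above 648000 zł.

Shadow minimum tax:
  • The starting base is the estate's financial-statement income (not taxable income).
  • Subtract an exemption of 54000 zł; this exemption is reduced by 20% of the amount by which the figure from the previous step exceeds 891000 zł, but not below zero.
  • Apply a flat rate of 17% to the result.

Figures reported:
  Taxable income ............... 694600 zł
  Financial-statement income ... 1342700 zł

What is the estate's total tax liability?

Shadow minimum tax:
  Base (financial-statement income): 1342700 zł
  Exemption: 20% × (1342700 zł − 891000 zł) = 90340 zł ≥ 54000 zł, so the exemption is fully phased out
  Base: 1342700 zł − 0 zł = 1342700 zł
  1342700 zł × 17% = 228259 zł

Regular tax:
  648000 zł × 15% = 97200 zł
  46600 zł × 29% = 13514 zł
  → 110714 zł

228259 zł > 110714 zł, so the shadow minimum tax is the binding amount.

228259 zł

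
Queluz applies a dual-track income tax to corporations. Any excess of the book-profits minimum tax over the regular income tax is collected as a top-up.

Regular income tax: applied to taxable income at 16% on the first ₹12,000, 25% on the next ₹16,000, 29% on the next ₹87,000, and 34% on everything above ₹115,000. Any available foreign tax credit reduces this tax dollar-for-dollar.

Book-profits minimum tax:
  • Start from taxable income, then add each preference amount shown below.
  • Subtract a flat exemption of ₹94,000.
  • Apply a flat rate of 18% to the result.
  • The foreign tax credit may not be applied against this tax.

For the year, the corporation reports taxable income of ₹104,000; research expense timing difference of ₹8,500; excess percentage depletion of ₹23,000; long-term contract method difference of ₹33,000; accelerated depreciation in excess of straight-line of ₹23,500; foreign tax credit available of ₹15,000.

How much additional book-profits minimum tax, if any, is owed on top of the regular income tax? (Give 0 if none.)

Regular income tax:
  ₹12,000 × 16% = ₹1,920
  ₹16,000 × 25% = ₹4,000
  ₹76,000 × 29% = ₹22,040
  → ₹27,960
  Less foreign tax credit ₹15,000 → ₹12,960

Book-profits minimum tax:
  Adjusted income: ₹104,000 + ₹8,500 + ₹23,000 + ₹33,000 + ₹23,500 = ₹192,000
  Less exemption ₹94,000 → base ₹98,000
  ₹98,000 × 18% = ₹17,640

Excess of book-profits minimum tax over regular income tax: ₹17,640 − ₹12,960 = ₹4,680.

₹4,680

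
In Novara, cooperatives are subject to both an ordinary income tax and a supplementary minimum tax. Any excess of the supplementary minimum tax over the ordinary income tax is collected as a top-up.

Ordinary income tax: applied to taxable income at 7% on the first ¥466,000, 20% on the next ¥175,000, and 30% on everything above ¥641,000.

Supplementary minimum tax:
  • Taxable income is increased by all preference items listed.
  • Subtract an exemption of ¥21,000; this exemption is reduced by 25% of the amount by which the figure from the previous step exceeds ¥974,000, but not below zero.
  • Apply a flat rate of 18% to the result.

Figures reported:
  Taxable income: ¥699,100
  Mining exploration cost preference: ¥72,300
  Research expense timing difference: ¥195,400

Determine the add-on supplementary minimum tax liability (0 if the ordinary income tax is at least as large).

Supplementary minimum tax:
  Adjusted income: ¥699,100 + ¥72,300 + ¥195,400 = ¥966,800
  Exemption: ¥966,800 ≤ ¥974,000, so full ¥21,000 applies
  Base: ¥966,800 − ¥21,000 = ¥945,800
  ¥945,800 × 18% = ¥170,244

Ordinary income tax:
  ¥466,000 × 7% = ¥32,620
  ¥175,000 × 20% = ¥35,000
  ¥58,100 × 30% = ¥17,430
  → ¥85,050

Excess of supplementary minimum tax over ordinary income tax: ¥170,244 − ¥85,050 = ¥85,194.

¥85,194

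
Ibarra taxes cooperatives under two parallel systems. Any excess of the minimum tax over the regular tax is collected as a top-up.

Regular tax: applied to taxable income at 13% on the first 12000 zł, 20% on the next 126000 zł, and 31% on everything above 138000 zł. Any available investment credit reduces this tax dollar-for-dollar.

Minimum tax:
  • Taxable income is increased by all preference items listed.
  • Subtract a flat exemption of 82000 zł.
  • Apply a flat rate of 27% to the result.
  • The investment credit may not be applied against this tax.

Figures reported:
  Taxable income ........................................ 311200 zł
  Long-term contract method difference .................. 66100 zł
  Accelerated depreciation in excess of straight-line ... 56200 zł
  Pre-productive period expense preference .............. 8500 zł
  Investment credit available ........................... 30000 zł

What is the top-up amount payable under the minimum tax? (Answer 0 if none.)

46748 zł

Minimum tax:
  Adjusted income: 311200 zł + 66100 zł + 56200 zł + 8500 zł = 442000 zł
  Less exemption 82000 zł → base 360000 zł
  360000 zł × 27% = 97200 zł

Regular tax:
  12000 zł × 13% = 1560 zł
  126000 zł × 20% = 25200 zł
  173200 zł × 31% = 53692 zł
  → 80452 zł
  Less investment credit 30000 zł → 50452 zł

Excess of minimum tax over regular tax: 97200 zł − 50452 zł = 46748 zł.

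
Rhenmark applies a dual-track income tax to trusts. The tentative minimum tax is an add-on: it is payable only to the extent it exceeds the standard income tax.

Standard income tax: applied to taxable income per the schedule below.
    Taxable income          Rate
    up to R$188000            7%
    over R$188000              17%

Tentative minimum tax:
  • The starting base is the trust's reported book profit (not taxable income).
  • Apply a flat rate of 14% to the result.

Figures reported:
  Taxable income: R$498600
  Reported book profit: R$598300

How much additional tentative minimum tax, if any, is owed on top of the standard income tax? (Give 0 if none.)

Standard income tax:
  R$188000 × 7% = R$13160
  R$310600 × 17% = R$52802
  → R$65962

Tentative minimum tax:
  Base (reported book profit): R$598300
  R$598300 × 14% = R$83762

Excess of tentative minimum tax over standard income tax: R$83762 − R$65962 = R$17800.

R$17800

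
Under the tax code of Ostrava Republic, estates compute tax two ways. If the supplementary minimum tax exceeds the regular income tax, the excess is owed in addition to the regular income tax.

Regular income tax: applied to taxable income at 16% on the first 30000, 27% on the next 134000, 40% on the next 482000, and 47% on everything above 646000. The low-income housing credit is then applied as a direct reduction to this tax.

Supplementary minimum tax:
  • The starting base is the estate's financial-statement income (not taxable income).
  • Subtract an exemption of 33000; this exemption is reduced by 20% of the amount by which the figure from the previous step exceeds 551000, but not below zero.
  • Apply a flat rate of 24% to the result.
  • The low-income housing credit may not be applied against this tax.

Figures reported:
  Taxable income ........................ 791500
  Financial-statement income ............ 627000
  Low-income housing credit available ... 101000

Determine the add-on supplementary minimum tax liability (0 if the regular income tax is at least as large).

0

Supplementary minimum tax:
  Base (financial-statement income): 627000
  Exemption: 33000 − 20% × (627000 − 551000) = 33000 − 15200 = 17800
  Base: 627000 − 17800 = 609200
  609200 × 24% = 146208

Regular income tax:
  30000 × 16% = 4800
  134000 × 27% = 36180
  482000 × 40% = 192800
  145500 × 47% = 68385
  → 302165
  Less low-income housing credit 101000 → 201165

146208 ≤ 201165, so no add-on is due.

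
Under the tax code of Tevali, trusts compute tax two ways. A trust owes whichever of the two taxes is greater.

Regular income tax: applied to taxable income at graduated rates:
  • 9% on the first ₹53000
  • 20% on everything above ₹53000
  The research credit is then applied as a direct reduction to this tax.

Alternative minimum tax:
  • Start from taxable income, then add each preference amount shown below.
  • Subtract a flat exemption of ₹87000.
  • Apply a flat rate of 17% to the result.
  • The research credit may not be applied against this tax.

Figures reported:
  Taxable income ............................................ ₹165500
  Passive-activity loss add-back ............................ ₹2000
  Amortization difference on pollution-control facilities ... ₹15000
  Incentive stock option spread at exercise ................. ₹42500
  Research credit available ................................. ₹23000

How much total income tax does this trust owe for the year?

Regular income tax:
  ₹53000 × 9% = ₹4770
  ₹112500 × 20% = ₹22500
  → ₹27270
  Less research credit ₹23000 → ₹4270

Alternative minimum tax:
  Adjusted income: ₹165500 + ₹2000 + ₹15000 + ₹42500 = ₹225000
  Less exemption ₹87000 → base ₹138000
  ₹138000 × 17% = ₹23460

₹23460 > ₹4270, so the alternative minimum tax is the binding amount.

₹23460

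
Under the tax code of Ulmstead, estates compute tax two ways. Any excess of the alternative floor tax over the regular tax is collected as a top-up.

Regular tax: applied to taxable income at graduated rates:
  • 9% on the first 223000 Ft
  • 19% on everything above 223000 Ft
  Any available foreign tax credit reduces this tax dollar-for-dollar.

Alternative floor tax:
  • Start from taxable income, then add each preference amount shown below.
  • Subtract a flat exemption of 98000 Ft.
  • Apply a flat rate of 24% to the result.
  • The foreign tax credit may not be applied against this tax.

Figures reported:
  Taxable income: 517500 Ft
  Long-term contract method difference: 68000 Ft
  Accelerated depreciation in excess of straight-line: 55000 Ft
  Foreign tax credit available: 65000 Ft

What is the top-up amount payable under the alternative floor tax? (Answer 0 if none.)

119175 Ft

Alternative floor tax:
  Adjusted income: 517500 Ft + 68000 Ft + 55000 Ft = 640500 Ft
  Less exemption 98000 Ft → base 542500 Ft
  542500 Ft × 24% = 130200 Ft

Regular tax:
  223000 Ft × 9% = 20070 Ft
  294500 Ft × 19% = 55955 Ft
  → 76025 Ft
  Less foreign tax credit 65000 Ft → 11025 Ft

Excess of alternative floor tax over regular tax: 130200 Ft − 11025 Ft = 119175 Ft.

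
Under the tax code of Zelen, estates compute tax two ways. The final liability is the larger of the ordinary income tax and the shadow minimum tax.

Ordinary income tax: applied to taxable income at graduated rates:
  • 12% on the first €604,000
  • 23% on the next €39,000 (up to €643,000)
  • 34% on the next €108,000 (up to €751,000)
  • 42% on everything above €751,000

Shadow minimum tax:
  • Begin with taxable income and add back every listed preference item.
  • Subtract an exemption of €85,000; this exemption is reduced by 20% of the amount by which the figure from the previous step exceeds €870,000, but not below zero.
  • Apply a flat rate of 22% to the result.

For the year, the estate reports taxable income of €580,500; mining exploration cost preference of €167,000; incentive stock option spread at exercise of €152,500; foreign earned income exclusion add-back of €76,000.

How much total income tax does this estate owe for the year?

€200,684

Ordinary income tax:
  €580,500 × 12% = €69,660

Shadow minimum tax:
  Adjusted income: €580,500 + €167,000 + €152,500 + €76,000 = €976,000
  Exemption: €85,000 − 20% × (€976,000 − €870,000) = €85,000 − €21,200 = €63,800
  Base: €976,000 − €63,800 = €912,200
  €912,200 × 22% = €200,684

€200,684 > €69,660, so the shadow minimum tax is the binding amount.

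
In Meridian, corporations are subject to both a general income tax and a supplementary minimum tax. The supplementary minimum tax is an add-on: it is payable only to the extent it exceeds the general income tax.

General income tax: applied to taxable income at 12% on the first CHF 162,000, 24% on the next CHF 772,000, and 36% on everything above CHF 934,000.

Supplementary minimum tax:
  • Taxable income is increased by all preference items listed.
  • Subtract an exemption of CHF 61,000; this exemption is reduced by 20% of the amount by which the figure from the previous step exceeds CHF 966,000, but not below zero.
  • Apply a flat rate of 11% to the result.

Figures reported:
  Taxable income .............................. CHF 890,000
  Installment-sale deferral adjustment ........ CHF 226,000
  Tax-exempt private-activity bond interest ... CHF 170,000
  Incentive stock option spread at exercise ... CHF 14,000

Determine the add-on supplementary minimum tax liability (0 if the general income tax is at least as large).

CHF 0

General income tax:
  CHF 162,000 × 12% = CHF 19,440
  CHF 728,000 × 24% = CHF 174,720
  → CHF 194,160

Supplementary minimum tax:
  Adjusted income: CHF 890,000 + CHF 226,000 + CHF 170,000 + CHF 14,000 = CHF 1,300,000
  Exemption: 20% × (CHF 1,300,000 − CHF 966,000) = CHF 66,800 ≥ CHF 61,000, so the exemption is fully phased out
  Base: CHF 1,300,000 − CHF 0 = CHF 1,300,000
  CHF 1,300,000 × 11% = CHF 143,000

CHF 143,000 ≤ CHF 194,160, so no add-on is due.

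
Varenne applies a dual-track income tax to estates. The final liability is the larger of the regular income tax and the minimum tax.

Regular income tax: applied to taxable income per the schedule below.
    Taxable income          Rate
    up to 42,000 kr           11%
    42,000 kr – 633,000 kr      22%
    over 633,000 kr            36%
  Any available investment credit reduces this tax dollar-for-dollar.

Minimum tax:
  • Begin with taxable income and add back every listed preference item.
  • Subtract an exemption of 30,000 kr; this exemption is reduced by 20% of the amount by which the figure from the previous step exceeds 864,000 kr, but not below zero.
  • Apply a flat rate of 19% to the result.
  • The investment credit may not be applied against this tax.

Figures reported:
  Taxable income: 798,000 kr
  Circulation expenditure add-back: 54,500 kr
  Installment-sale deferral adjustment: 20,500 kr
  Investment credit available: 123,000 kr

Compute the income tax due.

160,512 kr

Regular income tax:
  42,000 kr × 11% = 4,620 kr
  591,000 kr × 22% = 130,020 kr
  165,000 kr × 36% = 59,400 kr
  → 194,040 kr
  Less investment credit 123,000 kr → 71,040 kr

Minimum tax:
  Adjusted income: 798,000 kr + 54,500 kr + 20,500 kr = 873,000 kr
  Exemption: 30,000 kr − 20% × (873,000 kr − 864,000 kr) = 30,000 kr − 1,800 kr = 28,200 kr
  Base: 873,000 kr − 28,200 kr = 844,800 kr
  844,800 kr × 19% = 160,512 kr

160,512 kr > 71,040 kr, so the minimum tax is the binding amount.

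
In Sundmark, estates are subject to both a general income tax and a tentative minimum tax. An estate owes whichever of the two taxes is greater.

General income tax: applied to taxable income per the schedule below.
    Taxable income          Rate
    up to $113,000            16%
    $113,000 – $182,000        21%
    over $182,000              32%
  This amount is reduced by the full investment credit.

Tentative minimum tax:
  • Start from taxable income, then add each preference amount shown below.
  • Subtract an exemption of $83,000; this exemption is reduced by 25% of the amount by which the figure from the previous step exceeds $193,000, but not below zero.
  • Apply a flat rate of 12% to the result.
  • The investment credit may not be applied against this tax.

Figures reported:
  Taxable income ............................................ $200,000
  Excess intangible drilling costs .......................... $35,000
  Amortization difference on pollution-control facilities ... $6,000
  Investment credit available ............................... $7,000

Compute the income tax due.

General income tax:
  $113,000 × 16% = $18,080
  $69,000 × 21% = $14,490
  $18,000 × 32% = $5,760
  → $38,330
  Less investment credit $7,000 → $31,330

Tentative minimum tax:
  Adjusted income: $200,000 + $35,000 + $6,000 = $241,000
  Exemption: $83,000 − 25% × ($241,000 − $193,000) = $83,000 − $12,000 = $71,000
  Base: $241,000 − $71,000 = $170,000
  $170,000 × 12% = $20,400

$31,330 > $20,400, so the general income tax governs.

$31,330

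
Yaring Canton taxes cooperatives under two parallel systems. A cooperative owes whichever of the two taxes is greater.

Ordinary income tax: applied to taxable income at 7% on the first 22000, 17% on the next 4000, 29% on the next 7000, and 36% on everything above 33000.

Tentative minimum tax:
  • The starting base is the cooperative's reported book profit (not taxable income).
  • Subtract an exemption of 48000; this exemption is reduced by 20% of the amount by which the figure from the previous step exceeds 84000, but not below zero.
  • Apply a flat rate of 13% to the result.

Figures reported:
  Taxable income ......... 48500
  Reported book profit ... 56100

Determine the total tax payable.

9830

Tentative minimum tax:
  Base (reported book profit): 56100
  Exemption: 56100 ≤ 84000, so full 48000 applies
  Base: 56100 − 48000 = 8100
  8100 × 13% = 1053

Ordinary income tax:
  22000 × 7% = 1540
  4000 × 17% = 680
  7000 × 29% = 2030
  15500 × 36% = 5580
  → 9830

9830 > 1053, so the ordinary income tax governs.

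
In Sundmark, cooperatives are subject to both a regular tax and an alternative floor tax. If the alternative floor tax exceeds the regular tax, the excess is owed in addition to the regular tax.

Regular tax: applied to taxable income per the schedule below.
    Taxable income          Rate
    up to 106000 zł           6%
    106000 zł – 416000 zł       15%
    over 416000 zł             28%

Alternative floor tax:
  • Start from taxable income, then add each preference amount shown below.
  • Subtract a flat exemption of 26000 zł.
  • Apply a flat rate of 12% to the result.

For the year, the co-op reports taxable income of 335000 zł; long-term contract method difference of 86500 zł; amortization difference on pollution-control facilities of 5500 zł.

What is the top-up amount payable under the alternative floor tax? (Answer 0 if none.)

7410 zł

Alternative floor tax:
  Adjusted income: 335000 zł + 86500 zł + 5500 zł = 427000 zł
  Less exemption 26000 zł → base 401000 zł
  401000 zł × 12% = 48120 zł

Regular tax:
  106000 zł × 6% = 6360 zł
  229000 zł × 15% = 34350 zł
  → 40710 zł

Excess of alternative floor tax over regular tax: 48120 zł − 40710 zł = 7410 zł.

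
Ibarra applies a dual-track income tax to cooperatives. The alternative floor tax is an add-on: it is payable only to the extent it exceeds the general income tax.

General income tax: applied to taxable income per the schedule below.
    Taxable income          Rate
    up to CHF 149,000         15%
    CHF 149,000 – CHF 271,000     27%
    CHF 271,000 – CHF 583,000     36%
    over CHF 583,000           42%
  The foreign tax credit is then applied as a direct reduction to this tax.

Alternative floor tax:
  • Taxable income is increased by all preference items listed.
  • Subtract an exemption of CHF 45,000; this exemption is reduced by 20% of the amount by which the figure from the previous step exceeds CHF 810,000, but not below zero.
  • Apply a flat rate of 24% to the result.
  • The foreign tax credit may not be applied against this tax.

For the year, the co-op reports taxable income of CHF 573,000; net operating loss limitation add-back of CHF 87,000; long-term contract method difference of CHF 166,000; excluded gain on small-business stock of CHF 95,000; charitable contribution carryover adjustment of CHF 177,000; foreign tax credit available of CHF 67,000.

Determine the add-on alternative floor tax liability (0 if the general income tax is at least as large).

CHF 166,510

Alternative floor tax:
  Adjusted income: CHF 573,000 + CHF 87,000 + CHF 166,000 + CHF 95,000 + CHF 177,000 = CHF 1,098,000
  Exemption: 20% × (CHF 1,098,000 − CHF 810,000) = CHF 57,600 ≥ CHF 45,000, so the exemption is fully phased out
  Base: CHF 1,098,000 − CHF 0 = CHF 1,098,000
  CHF 1,098,000 × 24% = CHF 263,520

General income tax:
  CHF 149,000 × 15% = CHF 22,350
  CHF 122,000 × 27% = CHF 32,940
  CHF 302,000 × 36% = CHF 108,720
  → CHF 164,010
  Less foreign tax credit CHF 67,000 → CHF 97,010

Excess of alternative floor tax over general income tax: CHF 263,520 − CHF 97,010 = CHF 166,510.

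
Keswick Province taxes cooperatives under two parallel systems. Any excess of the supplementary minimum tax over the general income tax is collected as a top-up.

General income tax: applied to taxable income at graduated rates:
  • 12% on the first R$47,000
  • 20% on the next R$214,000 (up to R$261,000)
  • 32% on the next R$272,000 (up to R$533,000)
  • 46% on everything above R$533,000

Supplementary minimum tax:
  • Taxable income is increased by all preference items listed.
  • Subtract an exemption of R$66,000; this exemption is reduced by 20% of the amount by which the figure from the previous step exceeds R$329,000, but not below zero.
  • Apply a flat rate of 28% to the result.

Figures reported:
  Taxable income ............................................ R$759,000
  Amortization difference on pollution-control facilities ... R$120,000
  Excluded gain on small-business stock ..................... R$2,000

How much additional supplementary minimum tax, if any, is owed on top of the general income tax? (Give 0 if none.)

R$7,240

General income tax:
  R$47,000 × 12% = R$5,640
  R$214,000 × 20% = R$42,800
  R$272,000 × 32% = R$87,040
  R$226,000 × 46% = R$103,960
  → R$239,440

Supplementary minimum tax:
  Adjusted income: R$759,000 + R$120,000 + R$2,000 = R$881,000
  Exemption: 20% × (R$881,000 − R$329,000) = R$110,400 ≥ R$66,000, so the exemption is fully phased out
  Base: R$881,000 − R$0 = R$881,000
  R$881,000 × 28% = R$246,680

Excess of supplementary minimum tax over general income tax: R$246,680 − R$239,440 = R$7,240.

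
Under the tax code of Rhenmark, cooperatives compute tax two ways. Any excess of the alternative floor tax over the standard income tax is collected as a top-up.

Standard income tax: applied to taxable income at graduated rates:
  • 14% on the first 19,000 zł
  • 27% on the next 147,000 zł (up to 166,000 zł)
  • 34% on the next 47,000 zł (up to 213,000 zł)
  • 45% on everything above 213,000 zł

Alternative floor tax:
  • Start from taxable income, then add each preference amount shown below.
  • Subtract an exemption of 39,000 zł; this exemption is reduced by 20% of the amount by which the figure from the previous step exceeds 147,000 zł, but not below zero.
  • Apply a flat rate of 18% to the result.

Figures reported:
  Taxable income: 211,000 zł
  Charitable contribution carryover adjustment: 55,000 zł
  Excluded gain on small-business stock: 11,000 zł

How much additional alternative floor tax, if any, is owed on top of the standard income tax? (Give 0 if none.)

Standard income tax:
  19,000 zł × 14% = 2,660 zł
  147,000 zł × 27% = 39,690 zł
  45,000 zł × 34% = 15,300 zł
  → 57,650 zł

Alternative floor tax:
  Adjusted income: 211,000 zł + 55,000 zł + 11,000 zł = 277,000 zł
  Exemption: 39,000 zł − 20% × (277,000 zł − 147,000 zł) = 39,000 zł − 26,000 zł = 13,000 zł
  Base: 277,000 zł − 13,000 zł = 264,000 zł
  264,000 zł × 18% = 47,520 zł

47,520 zł ≤ 57,650 zł, so no add-on is due.

0 zł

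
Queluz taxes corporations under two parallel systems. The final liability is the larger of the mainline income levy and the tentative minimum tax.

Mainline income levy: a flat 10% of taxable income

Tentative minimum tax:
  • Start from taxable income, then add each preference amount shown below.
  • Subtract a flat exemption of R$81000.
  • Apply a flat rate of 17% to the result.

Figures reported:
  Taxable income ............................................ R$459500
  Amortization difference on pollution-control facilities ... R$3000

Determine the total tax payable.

R$64855

Mainline income levy:
  R$459500 × 10% = R$45950

Tentative minimum tax:
  Adjusted income: R$459500 + R$3000 = R$462500
  Less exemption R$81000 → base R$381500
  R$381500 × 17% = R$64855

R$64855 > R$45950, so the tentative minimum tax is the binding amount.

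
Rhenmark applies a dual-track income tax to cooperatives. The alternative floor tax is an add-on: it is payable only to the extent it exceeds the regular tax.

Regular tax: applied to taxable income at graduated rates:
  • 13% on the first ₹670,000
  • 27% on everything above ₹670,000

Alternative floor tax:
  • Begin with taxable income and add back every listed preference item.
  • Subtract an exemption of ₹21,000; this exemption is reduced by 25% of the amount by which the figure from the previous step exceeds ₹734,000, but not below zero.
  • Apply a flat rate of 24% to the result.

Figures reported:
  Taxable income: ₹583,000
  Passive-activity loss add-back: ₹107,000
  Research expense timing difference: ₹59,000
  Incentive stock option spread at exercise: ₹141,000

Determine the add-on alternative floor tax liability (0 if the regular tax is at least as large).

₹137,810

Alternative floor tax:
  Adjusted income: ₹583,000 + ₹107,000 + ₹59,000 + ₹141,000 = ₹890,000
  Exemption: 25% × (₹890,000 − ₹734,000) = ₹39,000 ≥ ₹21,000, so the exemption is fully phased out
  Base: ₹890,000 − ₹0 = ₹890,000
  ₹890,000 × 24% = ₹213,600

Regular tax:
  ₹583,000 × 13% = ₹75,790

Excess of alternative floor tax over regular tax: ₹213,600 − ₹75,790 = ₹137,810.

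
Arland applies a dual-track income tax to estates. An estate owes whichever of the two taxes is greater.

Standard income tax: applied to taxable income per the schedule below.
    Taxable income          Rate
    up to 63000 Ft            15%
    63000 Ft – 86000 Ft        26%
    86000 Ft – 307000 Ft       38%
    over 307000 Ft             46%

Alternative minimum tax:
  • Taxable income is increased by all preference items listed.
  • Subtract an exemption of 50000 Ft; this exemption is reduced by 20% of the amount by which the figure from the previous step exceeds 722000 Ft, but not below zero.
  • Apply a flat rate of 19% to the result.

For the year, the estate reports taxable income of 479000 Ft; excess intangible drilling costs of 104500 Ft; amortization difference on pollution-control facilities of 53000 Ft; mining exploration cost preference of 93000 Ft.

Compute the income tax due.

178530 Ft

Alternative minimum tax:
  Adjusted income: 479000 Ft + 104500 Ft + 53000 Ft + 93000 Ft = 729500 Ft
  Exemption: 50000 Ft − 20% × (729500 Ft − 722000 Ft) = 50000 Ft − 1500 Ft = 48500 Ft
  Base: 729500 Ft − 48500 Ft = 681000 Ft
  681000 Ft × 19% = 129390 Ft

Standard income tax:
  63000 Ft × 15% = 9450 Ft
  23000 Ft × 26% = 5980 Ft
  221000 Ft × 38% = 83980 Ft
  172000 Ft × 46% = 79120 Ft
  → 178530 Ft

178530 Ft > 129390 Ft, so the standard income tax governs.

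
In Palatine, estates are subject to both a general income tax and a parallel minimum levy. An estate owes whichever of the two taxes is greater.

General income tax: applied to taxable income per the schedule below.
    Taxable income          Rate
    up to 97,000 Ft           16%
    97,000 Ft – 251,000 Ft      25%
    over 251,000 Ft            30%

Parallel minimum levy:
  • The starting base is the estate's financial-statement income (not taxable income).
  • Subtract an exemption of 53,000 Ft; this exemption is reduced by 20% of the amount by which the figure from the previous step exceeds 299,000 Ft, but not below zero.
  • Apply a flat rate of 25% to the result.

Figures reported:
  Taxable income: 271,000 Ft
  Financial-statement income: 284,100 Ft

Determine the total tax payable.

General income tax:
  97,000 Ft × 16% = 15,520 Ft
  154,000 Ft × 25% = 38,500 Ft
  20,000 Ft × 30% = 6,000 Ft
  → 60,020 Ft

Parallel minimum levy:
  Base (financial-statement income): 284,100 Ft
  Exemption: 284,100 Ft ≤ 299,000 Ft, so full 53,000 Ft applies
  Base: 284,100 Ft − 53,000 Ft = 231,100 Ft
  231,100 Ft × 25% = 57,775 Ft

60,020 Ft > 57,775 Ft, so the general income tax governs.

60,020 Ft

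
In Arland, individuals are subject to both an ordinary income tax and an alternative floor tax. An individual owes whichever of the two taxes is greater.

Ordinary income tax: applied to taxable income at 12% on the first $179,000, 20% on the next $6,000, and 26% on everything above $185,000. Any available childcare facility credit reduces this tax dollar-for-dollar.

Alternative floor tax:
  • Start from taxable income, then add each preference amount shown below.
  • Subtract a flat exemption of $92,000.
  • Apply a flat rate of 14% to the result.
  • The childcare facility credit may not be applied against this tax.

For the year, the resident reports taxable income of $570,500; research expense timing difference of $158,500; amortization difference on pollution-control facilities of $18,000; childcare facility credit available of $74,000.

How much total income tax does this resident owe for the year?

Alternative floor tax:
  Adjusted income: $570,500 + $158,500 + $18,000 = $747,000
  Less exemption $92,000 → base $655,000
  $655,000 × 14% = $91,700

Ordinary income tax:
  $179,000 × 12% = $21,480
  $6,000 × 20% = $1,200
  $385,500 × 26% = $100,230
  → $122,910
  Less childcare facility credit $74,000 → $48,910

$91,700 > $48,910, so the alternative floor tax is the binding amount.

$91,700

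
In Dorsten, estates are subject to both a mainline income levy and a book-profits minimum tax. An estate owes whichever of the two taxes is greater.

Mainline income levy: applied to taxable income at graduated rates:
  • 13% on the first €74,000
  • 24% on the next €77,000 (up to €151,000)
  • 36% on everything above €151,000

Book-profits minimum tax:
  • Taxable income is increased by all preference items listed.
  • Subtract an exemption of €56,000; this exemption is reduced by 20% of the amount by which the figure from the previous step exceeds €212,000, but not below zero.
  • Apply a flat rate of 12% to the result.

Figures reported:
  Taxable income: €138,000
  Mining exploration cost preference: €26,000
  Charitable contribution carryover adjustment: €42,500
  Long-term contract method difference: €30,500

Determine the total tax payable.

Book-profits minimum tax:
  Adjusted income: €138,000 + €26,000 + €42,500 + €30,500 = €237,000
  Exemption: €56,000 − 20% × (€237,000 − €212,000) = €56,000 − €5,000 = €51,000
  Base: €237,000 − €51,000 = €186,000
  €186,000 × 12% = €22,320

Mainline income levy:
  €74,000 × 13% = €9,620
  €64,000 × 24% = €15,360
  → €24,980

€24,980 > €22,320, so the mainline income levy governs.

€24,980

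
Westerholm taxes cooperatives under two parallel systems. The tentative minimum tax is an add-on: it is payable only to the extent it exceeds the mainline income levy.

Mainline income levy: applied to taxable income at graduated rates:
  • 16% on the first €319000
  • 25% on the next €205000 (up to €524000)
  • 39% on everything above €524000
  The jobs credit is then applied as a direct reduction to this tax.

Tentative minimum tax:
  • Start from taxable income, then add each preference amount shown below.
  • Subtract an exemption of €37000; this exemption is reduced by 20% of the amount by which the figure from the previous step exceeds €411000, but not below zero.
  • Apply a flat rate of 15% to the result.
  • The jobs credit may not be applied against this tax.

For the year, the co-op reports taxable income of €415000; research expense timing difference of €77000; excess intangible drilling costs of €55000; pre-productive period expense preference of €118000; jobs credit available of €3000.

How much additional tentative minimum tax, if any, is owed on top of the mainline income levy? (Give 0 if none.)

€27710

Tentative minimum tax:
  Adjusted income: €415000 + €77000 + €55000 + €118000 = €665000
  Exemption: 20% × (€665000 − €411000) = €50800 ≥ €37000, so the exemption is fully phased out
  Base: €665000 − €0 = €665000
  €665000 × 15% = €99750

Mainline income levy:
  €319000 × 16% = €51040
  €96000 × 25% = €24000
  → €75040
  Less jobs credit €3000 → €72040

Excess of tentative minimum tax over mainline income levy: €99750 − €72040 = €27710.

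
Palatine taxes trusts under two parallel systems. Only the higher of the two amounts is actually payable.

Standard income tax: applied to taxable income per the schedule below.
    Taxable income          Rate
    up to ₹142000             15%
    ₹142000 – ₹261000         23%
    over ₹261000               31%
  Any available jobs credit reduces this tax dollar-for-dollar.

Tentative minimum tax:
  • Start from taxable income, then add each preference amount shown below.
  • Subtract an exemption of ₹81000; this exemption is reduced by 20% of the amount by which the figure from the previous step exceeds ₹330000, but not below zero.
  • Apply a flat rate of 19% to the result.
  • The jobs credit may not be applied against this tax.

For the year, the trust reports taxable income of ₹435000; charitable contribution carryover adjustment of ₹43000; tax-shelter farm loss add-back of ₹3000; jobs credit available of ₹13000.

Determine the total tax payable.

₹89610

Tentative minimum tax:
  Adjusted income: ₹435000 + ₹43000 + ₹3000 = ₹481000
  Exemption: ₹81000 − 20% × (₹481000 − ₹330000) = ₹81000 − ₹30200 = ₹50800
  Base: ₹481000 − ₹50800 = ₹430200
  ₹430200 × 19% = ₹81738

Standard income tax:
  ₹142000 × 15% = ₹21300
  ₹119000 × 23% = ₹27370
  ₹174000 × 31% = ₹53940
  → ₹102610
  Less jobs credit ₹13000 → ₹89610

₹89610 > ₹81738, so the standard income tax governs.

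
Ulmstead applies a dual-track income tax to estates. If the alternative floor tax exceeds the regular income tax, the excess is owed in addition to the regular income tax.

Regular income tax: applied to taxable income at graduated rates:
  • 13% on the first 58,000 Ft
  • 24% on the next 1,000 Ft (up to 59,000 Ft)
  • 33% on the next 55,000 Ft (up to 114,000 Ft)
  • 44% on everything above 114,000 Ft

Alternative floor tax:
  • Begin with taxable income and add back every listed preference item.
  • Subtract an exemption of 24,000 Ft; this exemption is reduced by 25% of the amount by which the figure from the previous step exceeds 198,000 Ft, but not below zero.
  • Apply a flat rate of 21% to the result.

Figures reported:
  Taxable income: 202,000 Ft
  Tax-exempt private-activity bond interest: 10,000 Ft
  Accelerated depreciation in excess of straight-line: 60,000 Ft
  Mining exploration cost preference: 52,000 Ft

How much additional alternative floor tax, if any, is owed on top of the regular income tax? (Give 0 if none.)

Alternative floor tax:
  Adjusted income: 202,000 Ft + 10,000 Ft + 60,000 Ft + 52,000 Ft = 324,000 Ft
  Exemption: 25% × (324,000 Ft − 198,000 Ft) = 31,500 Ft ≥ 24,000 Ft, so the exemption is fully phased out
  Base: 324,000 Ft − 0 Ft = 324,000 Ft
  324,000 Ft × 21% = 68,040 Ft

Regular income tax:
  58,000 Ft × 13% = 7,540 Ft
  1,000 Ft × 24% = 240 Ft
  55,000 Ft × 33% = 18,150 Ft
  88,000 Ft × 44% = 38,720 Ft
  → 64,650 Ft

Excess of alternative floor tax over regular income tax: 68,040 Ft − 64,650 Ft = 3,390 Ft.

3,390 Ft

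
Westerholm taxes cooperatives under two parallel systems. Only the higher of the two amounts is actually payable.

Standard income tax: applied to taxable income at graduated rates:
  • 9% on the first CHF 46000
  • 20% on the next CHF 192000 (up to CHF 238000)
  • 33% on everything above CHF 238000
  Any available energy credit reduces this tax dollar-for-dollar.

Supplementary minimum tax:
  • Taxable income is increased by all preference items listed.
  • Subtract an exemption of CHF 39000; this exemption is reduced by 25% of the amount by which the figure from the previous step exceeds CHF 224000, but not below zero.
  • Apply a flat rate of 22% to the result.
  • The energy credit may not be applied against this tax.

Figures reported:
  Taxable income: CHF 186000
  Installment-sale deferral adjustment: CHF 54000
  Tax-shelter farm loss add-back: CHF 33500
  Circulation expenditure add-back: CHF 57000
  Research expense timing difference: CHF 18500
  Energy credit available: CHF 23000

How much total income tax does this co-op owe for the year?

CHF 75075

Supplementary minimum tax:
  Adjusted income: CHF 186000 + CHF 54000 + CHF 33500 + CHF 57000 + CHF 18500 = CHF 349000
  Exemption: CHF 39000 − 25% × (CHF 349000 − CHF 224000) = CHF 39000 − CHF 31250 = CHF 7750
  Base: CHF 349000 − CHF 7750 = CHF 341250
  CHF 341250 × 22% = CHF 75075

Standard income tax:
  CHF 46000 × 9% = CHF 4140
  CHF 140000 × 20% = CHF 28000
  → CHF 32140
  Less energy credit CHF 23000 → CHF 9140

CHF 75075 > CHF 9140, so the supplementary minimum tax is the binding amount.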